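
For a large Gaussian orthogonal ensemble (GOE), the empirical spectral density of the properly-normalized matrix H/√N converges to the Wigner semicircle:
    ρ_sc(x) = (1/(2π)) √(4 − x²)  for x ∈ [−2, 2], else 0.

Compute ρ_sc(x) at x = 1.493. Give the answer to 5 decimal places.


ρ_sc(x) = (1/(2π)) √(4 − x²). With x = 1.493:
  4 − x² = 4 − (1.493)² = 4 − 2.229049 = 1.770951.
  √(4 − x²) = 1.330771.
  1/(2π) = 0.159155.
  ρ_sc(1.493) = 0.159155 · 1.330771 = 0.211799.

Rounded to 5 decimal places: ρ_sc(1.493) ≈ 0.21180.


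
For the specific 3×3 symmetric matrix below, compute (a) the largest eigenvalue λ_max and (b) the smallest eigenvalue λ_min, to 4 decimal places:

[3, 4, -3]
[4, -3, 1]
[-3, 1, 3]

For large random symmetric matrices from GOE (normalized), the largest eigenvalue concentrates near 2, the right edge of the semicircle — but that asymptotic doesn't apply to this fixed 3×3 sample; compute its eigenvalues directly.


Since M is real symmetric, all three eigenvalues are real; they are the roots of det(λI − M) = λ³ − (tr M) λ² + s λ − det M, where s is the sum of the principal 2×2 minors.
tr M = 3 + (-3) + 3 = 3.
s = (3·(-3) − 4²) + (3·3 − (-3)²) + ((-3)·3 − 1²) = -25 + 0 + (-10) = -35.
det M (expand along row 1) = 3·(-10) − 4·15 + (-3)·(-5) = -75.
Characteristic polynomial: λ³ − 3λ² − 35λ + 75 = 0.
Substitute λ = y + (tr M)/3 = y + 1.000000 to remove the quadratic term: y³ + p·y + q = 0 with p = s − (tr M)²/3 = -38.000000 and q = −2(tr M)³/27 + (tr M)·s/3 − det M = 38.000000.
Three real roots ⇒ use the trigonometric (Viète) form: r = 2√(−p/3) = 7.118052, φ = arccos(3q/(p·r)) = arccos(-0.421464) = 2.005855 rad.
y_k = r·cos(φ/3 − 2πk/3) for k = 0, 1, 2 gives y = 5.585385, 1.028642, -6.614028.
λ_k = y_k + 1.000000 gives λ = 6.5854, 2.0286, -5.6140 (check: the sum is 3.0000 = tr M).

Hence λ_max = 6.5854 and λ_min = -5.6140.


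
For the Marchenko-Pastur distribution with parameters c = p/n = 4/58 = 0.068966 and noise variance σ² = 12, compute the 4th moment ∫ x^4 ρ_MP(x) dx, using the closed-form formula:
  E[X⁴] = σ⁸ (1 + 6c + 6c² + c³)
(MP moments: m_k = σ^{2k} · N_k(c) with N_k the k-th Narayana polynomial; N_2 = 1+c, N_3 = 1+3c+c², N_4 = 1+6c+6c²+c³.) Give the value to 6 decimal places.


E[X⁴] = σ⁸ (1 + 6c + 6c² + c³) (fourth MP moment). With σ² = 12 (so σ⁸ = 20736) and c = 4/58 = 0.068966: E[X⁴] = 20736 · (1 + 6·0.068966 + 6·(0.068966)² + (0.068966)³) = 20736 · 1.442659.

So E[X^4] = 29914.968223.


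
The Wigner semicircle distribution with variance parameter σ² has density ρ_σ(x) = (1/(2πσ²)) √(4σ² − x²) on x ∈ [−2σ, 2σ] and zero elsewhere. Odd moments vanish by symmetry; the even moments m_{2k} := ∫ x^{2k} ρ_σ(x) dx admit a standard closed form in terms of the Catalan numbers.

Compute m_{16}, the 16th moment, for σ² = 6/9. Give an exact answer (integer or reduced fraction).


By the scaled semicircle moment identity, m_{2k} = σ^{2k} · C_k with k = 8.
C_8 = (1/(k+1)) · C(2k, k) = (1/9) · C(16, 8) = (1/9) · 12870 = 1430.
σ^{2k} = (σ²)^k = (6/9)^8 = 256/6561.

Therefore m_{16} = σ^{16} · C_8 = (256/6561) · 1430 = 366080/6561.


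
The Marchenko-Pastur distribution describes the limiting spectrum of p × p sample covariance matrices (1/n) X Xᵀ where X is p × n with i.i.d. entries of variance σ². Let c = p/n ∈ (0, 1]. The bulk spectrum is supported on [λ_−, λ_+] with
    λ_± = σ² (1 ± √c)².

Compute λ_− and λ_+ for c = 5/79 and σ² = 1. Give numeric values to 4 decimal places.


c = 5/79 = 0.063291; √c = 0.251577.
λ_− = σ² (1 − √c)² = 1 · (1 − 0.251577)² = 1 · (0.748423)² = 0.560137.
λ_+ = σ² (1 + √c)² = 1 · (1 + 0.251577)² = 1 · (1.251577)² = 1.566446.

Rounded to 4 decimal places: λ_− ≈ 0.5601, λ_+ ≈ 1.5664.


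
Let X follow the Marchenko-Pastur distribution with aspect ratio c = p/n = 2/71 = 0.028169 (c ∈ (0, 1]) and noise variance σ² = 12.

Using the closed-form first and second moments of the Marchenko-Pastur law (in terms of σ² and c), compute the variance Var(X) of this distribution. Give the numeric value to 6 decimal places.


Recall the MP moments m_1 = E[X] = σ² and m_2 = E[X²] = σ⁴ (1 + c).
m_1 = E[X] = σ² = 12, so m_1² = 144.
m_2 = E[X²] = σ⁴ (1 + c) = 144 · (1 + 0.028169) = 144 · 1.028169 = 148.056338.
(Note m_2 − m_1² simplifies to c · σ⁴ = 0.028169 · 144.)

Var(X) = m_2 − m_1² = 148.056338 − 144 = 4.056338.


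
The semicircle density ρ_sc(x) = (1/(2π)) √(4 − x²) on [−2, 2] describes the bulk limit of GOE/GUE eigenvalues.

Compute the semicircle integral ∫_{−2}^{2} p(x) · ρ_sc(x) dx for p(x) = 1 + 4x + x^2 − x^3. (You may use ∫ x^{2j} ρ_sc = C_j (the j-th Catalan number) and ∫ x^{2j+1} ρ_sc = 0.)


Write p(x) = Σ a_i x^i, split into monomials and integrate each against ρ_sc separately.
Using ∫ x^{2j} ρ_sc = C_j = (1/(j+1)) C(2j, j) (Catalan numbers) and ∫ x^{2j+1} ρ_sc = 0 (odd monomials vanish by symmetry):
  i = 0 (even): a_0 · C_{0} = 1 · 1 = 1
  i = 1 (odd): ∫ x^1 ρ_sc = 0 (vanishes)
  i = 2 (even): a_2 · C_{1} = 1 · 1 = 1
  i = 3 (odd): ∫ x^3 ρ_sc = 0 (vanishes)

Summing the contributions: ∫_{−2}^{2} p(x) ρ_sc(x) dx = 1 + 1 = 2.


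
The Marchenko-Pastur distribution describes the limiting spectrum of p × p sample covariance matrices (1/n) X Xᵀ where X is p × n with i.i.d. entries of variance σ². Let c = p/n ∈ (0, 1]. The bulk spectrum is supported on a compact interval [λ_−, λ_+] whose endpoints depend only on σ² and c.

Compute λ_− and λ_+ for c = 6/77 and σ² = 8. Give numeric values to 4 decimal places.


c = 6/77 = 0.077922; √c = 0.279145.
λ_− = σ² (1 − √c)² = 8 · (1 − 0.279145)² = 8 · (0.720855)² = 4.157052.
λ_+ = σ² (1 + √c)² = 8 · (1 + 0.279145)² = 8 · (1.279145)² = 13.089701.

Rounded to 4 decimal places: λ_− ≈ 4.1571, λ_+ ≈ 13.0897.


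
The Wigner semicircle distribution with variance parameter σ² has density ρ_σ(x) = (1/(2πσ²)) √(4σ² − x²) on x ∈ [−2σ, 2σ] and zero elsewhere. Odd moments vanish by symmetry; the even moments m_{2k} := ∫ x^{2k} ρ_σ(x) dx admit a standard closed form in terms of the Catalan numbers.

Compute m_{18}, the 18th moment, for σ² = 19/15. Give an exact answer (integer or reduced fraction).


By the scaled semicircle moment identity, m_{2k} = σ^{2k} · C_k with k = 9.
C_9 = (1/(k+1)) · C(2k, k) = (1/10) · C(18, 9) = (1/10) · 48620 = 4862.
σ^{2k} = (σ²)^k = (19/15)^9 = 322687697779/38443359375.

Therefore m_{18} = σ^{18} · C_9 = (322687697779/38443359375) · 4862 = 1568907586601498/38443359375.


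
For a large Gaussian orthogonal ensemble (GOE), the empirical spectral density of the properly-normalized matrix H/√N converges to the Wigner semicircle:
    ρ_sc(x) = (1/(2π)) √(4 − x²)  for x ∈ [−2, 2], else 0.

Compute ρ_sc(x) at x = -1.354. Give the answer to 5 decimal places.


ρ_sc(x) = (1/(2π)) √(4 − x²). With x = -1.354:
  4 − x² = 4 − (-1.354)² = 4 − 1.833316 = 2.166684.
  √(4 − x²) = 1.471966.
  1/(2π) = 0.159155.
  ρ_sc(-1.354) = 0.159155 · 1.471966 = 0.234271.

Rounded to 5 decimal places: ρ_sc(-1.354) ≈ 0.23427.


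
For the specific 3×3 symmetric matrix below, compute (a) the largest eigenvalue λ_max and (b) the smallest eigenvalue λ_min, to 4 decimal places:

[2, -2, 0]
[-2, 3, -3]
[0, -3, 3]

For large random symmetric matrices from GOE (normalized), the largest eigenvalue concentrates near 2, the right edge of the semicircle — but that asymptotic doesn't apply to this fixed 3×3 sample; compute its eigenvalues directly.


Since M is real symmetric, all three eigenvalues are real; they are the roots of det(λI − M) = λ³ − (tr M) λ² + s λ − det M, where s is the sum of the principal 2×2 minors.
tr M = 2 + 3 + 3 = 8.
s = (2·3 − (-2)²) + (2·3 − 0²) + (3·3 − (-3)²) = 2 + 6 + 0 = 8.
det M (expand along row 1) = 2·0 − (-2)·(-6) + 0·6 = -12.
Characteristic polynomial: λ³ − 8λ² + 8λ + 12 = 0.
Substitute λ = y + (tr M)/3 = y + 2.666667 to remove the quadratic term: y³ + p·y + q = 0 with p = s − (tr M)²/3 = -13.333333 and q = −2(tr M)³/27 + (tr M)·s/3 − det M = -4.592593.
Three real roots ⇒ use the trigonometric (Viète) form: r = 2√(−p/3) = 4.216370, φ = arccos(3q/(p·r)) = arccos(0.245077) = 1.323198 rad.
y_k = r·cos(φ/3 − 2πk/3) for k = 0, 1, 2 gives y = 3.812852, -0.347594, -3.465257.
λ_k = y_k + 2.666667 gives λ = 6.4795, 2.3191, -0.7986 (check: the sum is 8.0000 = tr M).

Hence λ_max = 6.4795 and λ_min = -0.7986.


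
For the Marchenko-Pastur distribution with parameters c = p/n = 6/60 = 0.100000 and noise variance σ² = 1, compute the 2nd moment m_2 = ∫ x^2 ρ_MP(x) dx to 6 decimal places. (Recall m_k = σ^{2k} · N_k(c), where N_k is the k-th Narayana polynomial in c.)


E[X²] = σ⁴ (1 + c) (second MP moment). With σ² = 1 (so σ⁴ = 1) and c = 6/60 = 0.100000: E[X²] = 1 · (1 + 0.100000) = 1 · 1.100000.

So E[X^2] = 1.100000.


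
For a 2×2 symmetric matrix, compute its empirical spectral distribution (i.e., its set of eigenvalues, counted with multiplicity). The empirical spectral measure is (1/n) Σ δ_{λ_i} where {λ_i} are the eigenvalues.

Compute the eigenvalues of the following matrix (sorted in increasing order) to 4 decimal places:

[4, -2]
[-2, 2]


Since M is real symmetric, both eigenvalues are real; they are the roots of det(λI − M) = λ² − (tr M) λ + det M.
tr M = 4 + 2 = 6.
det M = 4·2 − (-2)² = 8 − 4 = 4.
Characteristic polynomial: λ² − 6λ + 4 = 0.
Discriminant Δ = (tr M)² − 4·det M = 36 − 16 = 20; √Δ = 4.472136.
λ = (tr M ± √Δ)/2 = (6 ± 4.472136)/2, giving (tr M − √Δ)/2 = 0.7639 and (tr M + √Δ)/2 = 5.2361.

Eigenvalues sorted in increasing order: [0.7639, 5.2361].


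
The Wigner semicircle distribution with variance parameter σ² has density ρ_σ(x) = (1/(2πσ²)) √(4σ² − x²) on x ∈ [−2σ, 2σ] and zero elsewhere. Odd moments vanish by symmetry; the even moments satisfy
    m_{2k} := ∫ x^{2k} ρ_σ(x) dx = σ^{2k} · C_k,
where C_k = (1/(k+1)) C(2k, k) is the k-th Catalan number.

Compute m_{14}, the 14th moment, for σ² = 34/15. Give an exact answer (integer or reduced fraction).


By the scaled semicircle moment identity, m_{2k} = σ^{2k} · C_k with k = 7.
C_7 = (1/(k+1)) · C(2k, k) = (1/8) · C(14, 7) = (1/8) · 3432 = 429.
σ^{2k} = (σ²)^k = (34/15)^7 = 52523350144/170859375.

Therefore m_{14} = σ^{14} · C_7 = (52523350144/170859375) · 429 = 7510839070592/56953125.


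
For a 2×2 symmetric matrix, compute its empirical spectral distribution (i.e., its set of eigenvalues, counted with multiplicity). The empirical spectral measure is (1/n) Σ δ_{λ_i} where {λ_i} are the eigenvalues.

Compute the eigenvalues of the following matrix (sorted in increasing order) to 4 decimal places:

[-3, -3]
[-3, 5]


Since M is real symmetric, both eigenvalues are real; they are the roots of det(λI − M) = λ² − (tr M) λ + det M.
tr M = -3 + 5 = 2.
det M = (-3)·5 − (-3)² = -15 − 9 = -24.
Characteristic polynomial: λ² − 2λ − 24 = 0.
Discriminant Δ = (tr M)² − 4·det M = 4 − (-96) = 100; √Δ = 10.000000.
λ = (tr M ± √Δ)/2 = (2 ± 10.000000)/2, giving (tr M − √Δ)/2 = -4.0000 and (tr M + √Δ)/2 = 6.0000.

Eigenvalues sorted in increasing order: [-4.0000, 6.0000].


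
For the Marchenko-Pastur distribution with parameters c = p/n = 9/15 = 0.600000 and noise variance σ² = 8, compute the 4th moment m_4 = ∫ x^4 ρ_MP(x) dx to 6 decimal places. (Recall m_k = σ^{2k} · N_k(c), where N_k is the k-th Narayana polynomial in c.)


E[X⁴] = σ⁸ (1 + 6c + 6c² + c³) (fourth MP moment). With σ² = 8 (so σ⁸ = 4096) and c = 9/15 = 0.600000: E[X⁴] = 4096 · (1 + 6·0.600000 + 6·(0.600000)² + (0.600000)³) = 4096 · 6.976000.

So E[X^4] = 28573.696000.


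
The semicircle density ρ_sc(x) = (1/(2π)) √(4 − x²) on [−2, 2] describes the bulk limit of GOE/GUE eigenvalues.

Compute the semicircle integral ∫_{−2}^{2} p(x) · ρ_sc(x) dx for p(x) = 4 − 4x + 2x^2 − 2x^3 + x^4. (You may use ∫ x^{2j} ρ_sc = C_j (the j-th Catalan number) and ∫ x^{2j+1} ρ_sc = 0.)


Write p(x) = Σ a_i x^i, split into monomials and integrate each against ρ_sc separately.
Using ∫ x^{2j} ρ_sc = C_j = (1/(j+1)) C(2j, j) (Catalan numbers) and ∫ x^{2j+1} ρ_sc = 0 (odd monomials vanish by symmetry):
  i = 0 (even): a_0 · C_{0} = 4 · 1 = 4
  i = 1 (odd): ∫ x^1 ρ_sc = 0 (vanishes)
  i = 2 (even): a_2 · C_{1} = 2 · 1 = 2
  i = 3 (odd): ∫ x^3 ρ_sc = 0 (vanishes)
  i = 4 (even): a_4 · C_{2} = 1 · 2 = 2

Summing the contributions: ∫_{−2}^{2} p(x) ρ_sc(x) dx = 4 + 2 + 2 = 8.


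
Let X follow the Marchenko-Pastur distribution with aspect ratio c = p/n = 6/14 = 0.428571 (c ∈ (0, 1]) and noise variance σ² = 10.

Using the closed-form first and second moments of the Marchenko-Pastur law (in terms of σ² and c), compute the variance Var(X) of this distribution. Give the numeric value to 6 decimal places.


Recall the MP moments m_1 = E[X] = σ² and m_2 = E[X²] = σ⁴ (1 + c).
m_1 = E[X] = σ² = 10, so m_1² = 100.
m_2 = E[X²] = σ⁴ (1 + c) = 100 · (1 + 0.428571) = 100 · 1.428571 = 142.857143.
(Note m_2 − m_1² simplifies to c · σ⁴ = 0.428571 · 100.)

Var(X) = m_2 − m_1² = 142.857143 − 100 = 42.857143.


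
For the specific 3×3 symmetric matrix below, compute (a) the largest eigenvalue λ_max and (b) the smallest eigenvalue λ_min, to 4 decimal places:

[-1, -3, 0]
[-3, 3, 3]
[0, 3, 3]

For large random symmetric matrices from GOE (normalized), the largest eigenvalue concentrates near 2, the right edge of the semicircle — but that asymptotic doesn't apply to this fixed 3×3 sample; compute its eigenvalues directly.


Since M is real symmetric, all three eigenvalues are real; they are the roots of det(λI − M) = λ³ − (tr M) λ² + s λ − det M, where s is the sum of the principal 2×2 minors.
tr M = -1 + 3 + 3 = 5.
s = ((-1)·3 − (-3)²) + ((-1)·3 − 0²) + (3·3 − 3²) = -12 + (-3) + 0 = -15.
det M (expand along row 1) = (-1)·0 − (-3)·(-9) + 0·(-9) = -27.
Characteristic polynomial: λ³ − 5λ² − 15λ + 27 = 0.
Substitute λ = y + (tr M)/3 = y + 1.666667 to remove the quadratic term: y³ + p·y + q = 0 with p = s − (tr M)²/3 = -23.333333 and q = −2(tr M)³/27 + (tr M)·s/3 − det M = -7.259259.
Three real roots ⇒ use the trigonometric (Viète) form: r = 2√(−p/3) = 5.577734, φ = arccos(3q/(p·r)) = arccos(0.167332) = 1.402673 rad.
y_k = r·cos(φ/3 − 2πk/3) for k = 0, 1, 2 gives y = 4.979085, -0.312418, -4.666667.
λ_k = y_k + 1.666667 gives λ = 6.6458, 1.3542, -3.0000 (check: the sum is 5.0000 = tr M).

Hence λ_max = 6.6458 and λ_min = -3.0000.


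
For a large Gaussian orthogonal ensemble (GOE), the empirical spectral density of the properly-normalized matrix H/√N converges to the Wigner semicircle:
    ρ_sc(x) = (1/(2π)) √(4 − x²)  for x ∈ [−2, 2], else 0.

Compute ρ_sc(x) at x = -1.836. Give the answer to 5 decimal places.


ρ_sc(x) = (1/(2π)) √(4 − x²). With x = -1.836:
  4 − x² = 4 − (-1.836)² = 4 − 3.370896 = 0.629104.
  √(4 − x²) = 0.793161.
  1/(2π) = 0.159155.
  ρ_sc(-1.836) = 0.159155 · 0.793161 = 0.126235.

Rounded to 5 decimal places: ρ_sc(-1.836) ≈ 0.12624.


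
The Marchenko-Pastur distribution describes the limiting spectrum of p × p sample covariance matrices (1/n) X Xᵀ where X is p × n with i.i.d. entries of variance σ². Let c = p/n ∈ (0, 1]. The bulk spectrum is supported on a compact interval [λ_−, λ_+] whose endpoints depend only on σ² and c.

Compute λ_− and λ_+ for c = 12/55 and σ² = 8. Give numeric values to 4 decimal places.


c = 12/55 = 0.218182; √c = 0.467099.
λ_− = σ² (1 − √c)² = 8 · (1 − 0.467099)² = 8 · (0.532901)² = 2.271865.
λ_+ = σ² (1 + √c)² = 8 · (1 + 0.467099)² = 8 · (1.467099)² = 17.219044.

Rounded to 4 decimal places: λ_− ≈ 2.2719, λ_+ ≈ 17.2190.


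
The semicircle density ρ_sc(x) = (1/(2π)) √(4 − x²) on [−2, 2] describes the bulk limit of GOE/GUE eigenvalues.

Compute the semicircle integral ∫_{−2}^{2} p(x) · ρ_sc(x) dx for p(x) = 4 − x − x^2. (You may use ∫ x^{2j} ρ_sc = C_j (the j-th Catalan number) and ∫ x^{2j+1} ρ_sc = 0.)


Write p(x) = Σ a_i x^i, split into monomials and integrate each against ρ_sc separately.
Using ∫ x^{2j} ρ_sc = C_j = (1/(j+1)) C(2j, j) (Catalan numbers) and ∫ x^{2j+1} ρ_sc = 0 (odd monomials vanish by symmetry):
  i = 0 (even): a_0 · C_{0} = 4 · 1 = 4
  i = 1 (odd): ∫ x^1 ρ_sc = 0 (vanishes)
  i = 2 (even): a_2 · C_{1} = -1 · 1 = -1

Summing the contributions: ∫_{−2}^{2} p(x) ρ_sc(x) dx = 4 + (-1) = 3.


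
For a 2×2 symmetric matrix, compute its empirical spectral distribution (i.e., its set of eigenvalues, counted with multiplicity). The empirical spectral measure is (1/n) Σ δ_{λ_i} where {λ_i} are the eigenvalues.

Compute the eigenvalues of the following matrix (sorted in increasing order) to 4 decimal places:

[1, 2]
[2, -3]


Since M is real symmetric, both eigenvalues are real; they are the roots of det(λI − M) = λ² − (tr M) λ + det M.
tr M = 1 + (-3) = -2.
det M = 1·(-3) − 2² = -3 − 4 = -7.
Characteristic polynomial: λ² + 2λ − 7 = 0.
Discriminant Δ = (tr M)² − 4·det M = 4 − (-28) = 32; √Δ = 5.656854.
λ = (tr M ± √Δ)/2 = (-2 ± 5.656854)/2, giving (tr M − √Δ)/2 = -3.8284 and (tr M + √Δ)/2 = 1.8284.

Eigenvalues sorted in increasing order: [-3.8284, 1.8284].


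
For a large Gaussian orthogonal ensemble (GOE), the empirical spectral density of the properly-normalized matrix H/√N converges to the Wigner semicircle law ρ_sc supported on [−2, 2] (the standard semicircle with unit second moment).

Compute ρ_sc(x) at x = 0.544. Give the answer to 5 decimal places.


ρ_sc(x) = (1/(2π)) √(4 − x²). With x = 0.544:
  4 − x² = 4 − (0.544)² = 4 − 0.295936 = 3.704064.
  √(4 − x²) = 1.924595.
  1/(2π) = 0.159155.
  ρ_sc(0.544) = 0.159155 · 1.924595 = 0.306309.

Rounded to 5 decimal places: ρ_sc(0.544) ≈ 0.30631.


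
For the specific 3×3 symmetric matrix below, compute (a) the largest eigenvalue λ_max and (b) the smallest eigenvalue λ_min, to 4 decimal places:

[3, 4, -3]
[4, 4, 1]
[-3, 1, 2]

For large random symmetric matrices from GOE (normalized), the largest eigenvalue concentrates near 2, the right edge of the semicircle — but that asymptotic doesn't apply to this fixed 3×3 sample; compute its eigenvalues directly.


Since M is real symmetric, all three eigenvalues are real; they are the roots of det(λI − M) = λ³ − (tr M) λ² + s λ − det M, where s is the sum of the principal 2×2 minors.
tr M = 3 + 4 + 2 = 9.
s = (3·4 − 4²) + (3·2 − (-3)²) + (4·2 − 1²) = -4 + (-3) + 7 = 0.
det M (expand along row 1) = 3·7 − 4·11 + (-3)·16 = -71.
Characteristic polynomial: λ³ − 9λ² + 71 = 0.
Substitute λ = y + (tr M)/3 = y + 3.000000 to remove the quadratic term: y³ + p·y + q = 0 with p = s − (tr M)²/3 = -27.000000 and q = −2(tr M)³/27 + (tr M)·s/3 − det M = 17.000000.
Three real roots ⇒ use the trigonometric (Viète) form: r = 2√(−p/3) = 6.000000, φ = arccos(3q/(p·r)) = arccos(-0.314815) = 1.891058 rad.
y_k = r·cos(φ/3 − 2πk/3) for k = 0, 1, 2 gives y = 4.846918, 0.639307, -5.486225.
λ_k = y_k + 3.000000 gives λ = 7.8469, 3.6393, -2.4862 (check: the sum is 9.0000 = tr M).

Hence λ_max = 7.8469 and λ_min = -2.4862.


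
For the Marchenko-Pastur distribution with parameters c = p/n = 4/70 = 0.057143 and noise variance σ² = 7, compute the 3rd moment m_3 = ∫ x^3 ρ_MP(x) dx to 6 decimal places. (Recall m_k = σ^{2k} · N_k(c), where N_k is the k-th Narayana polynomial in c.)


E[X³] = σ⁶ (1 + 3c + c²) (third MP moment). With σ² = 7 (so σ⁶ = 343) and c = 4/70 = 0.057143: E[X³] = 343 · (1 + 3·0.057143 + (0.057143)²) = 343 · 1.174694.

So E[X^3] = 402.920000.


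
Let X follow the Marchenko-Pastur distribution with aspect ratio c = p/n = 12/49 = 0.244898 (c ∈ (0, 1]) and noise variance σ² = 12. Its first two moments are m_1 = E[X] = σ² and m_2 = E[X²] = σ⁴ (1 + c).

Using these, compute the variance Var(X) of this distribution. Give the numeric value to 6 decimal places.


m_1 = E[X] = σ² = 12, so m_1² = 144.
m_2 = E[X²] = σ⁴ (1 + c) = 144 · (1 + 0.244898) = 144 · 1.244898 = 179.265306.
(Note m_2 − m_1² simplifies to c · σ⁴ = 0.244898 · 144.)

Var(X) = m_2 − m_1² = 179.265306 − 144 = 35.265306.


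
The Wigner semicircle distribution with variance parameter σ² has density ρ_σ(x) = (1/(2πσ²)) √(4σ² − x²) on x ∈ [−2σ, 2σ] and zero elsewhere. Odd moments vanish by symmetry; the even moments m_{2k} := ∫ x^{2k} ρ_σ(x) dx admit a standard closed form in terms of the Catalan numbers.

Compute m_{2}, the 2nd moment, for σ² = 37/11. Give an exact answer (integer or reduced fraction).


By the scaled semicircle moment identity, m_{2k} = σ^{2k} · C_k with k = 1.
C_1 = (1/(k+1)) · C(2k, k) = (1/2) · C(2, 1) = (1/2) · 2 = 1.
σ^{2k} = (σ²)^k = (37/11)^1 = 37/11.

Therefore m_{2} = σ^{2} · C_1 = (37/11) · 1 = 37/11.


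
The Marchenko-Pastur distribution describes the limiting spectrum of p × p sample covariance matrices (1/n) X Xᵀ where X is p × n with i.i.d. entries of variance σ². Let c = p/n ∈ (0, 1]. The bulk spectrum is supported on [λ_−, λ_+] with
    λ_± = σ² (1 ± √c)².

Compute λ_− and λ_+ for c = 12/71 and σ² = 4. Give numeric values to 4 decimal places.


c = 12/71 = 0.169014; √c = 0.411113.
λ_− = σ² (1 − √c)² = 4 · (1 − 0.411113)² = 4 · (0.588887)² = 1.387151.
λ_+ = σ² (1 + √c)² = 4 · (1 + 0.411113)² = 4 · (1.411113)² = 7.964962.

Rounded to 4 decimal places: λ_− ≈ 1.3872, λ_+ ≈ 7.9650.


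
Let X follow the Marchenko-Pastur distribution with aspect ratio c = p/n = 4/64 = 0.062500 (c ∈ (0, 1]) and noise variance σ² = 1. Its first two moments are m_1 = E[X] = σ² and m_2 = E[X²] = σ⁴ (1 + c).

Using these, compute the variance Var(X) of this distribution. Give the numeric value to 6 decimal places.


m_1 = E[X] = σ² = 1, so m_1² = 1.
m_2 = E[X²] = σ⁴ (1 + c) = 1 · (1 + 0.062500) = 1 · 1.062500 = 1.062500.
(Note m_2 − m_1² simplifies to c · σ⁴ = 0.062500 · 1.)

Var(X) = m_2 − m_1² = 1.062500 − 1 = 0.062500.


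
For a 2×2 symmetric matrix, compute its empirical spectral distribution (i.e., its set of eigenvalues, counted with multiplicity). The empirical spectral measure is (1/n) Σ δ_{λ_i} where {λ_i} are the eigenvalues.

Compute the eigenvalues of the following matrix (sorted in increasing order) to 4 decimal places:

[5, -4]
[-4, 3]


Since M is real symmetric, both eigenvalues are real; they are the roots of det(λI − M) = λ² − (tr M) λ + det M.
tr M = 5 + 3 = 8.
det M = 5·3 − (-4)² = 15 − 16 = -1.
Characteristic polynomial: λ² − 8λ − 1 = 0.
Discriminant Δ = (tr M)² − 4·det M = 64 − (-4) = 68; √Δ = 8.246211.
λ = (tr M ± √Δ)/2 = (8 ± 8.246211)/2, giving (tr M − √Δ)/2 = -0.1231 and (tr M + √Δ)/2 = 8.1231.

Eigenvalues sorted in increasing order: [-0.1231, 8.1231].


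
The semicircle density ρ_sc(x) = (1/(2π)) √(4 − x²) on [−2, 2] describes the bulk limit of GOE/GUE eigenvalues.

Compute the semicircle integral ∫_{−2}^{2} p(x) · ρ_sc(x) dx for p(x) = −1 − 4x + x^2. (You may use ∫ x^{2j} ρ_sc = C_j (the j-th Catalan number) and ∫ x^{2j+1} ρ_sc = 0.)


Write p(x) = Σ a_i x^i, split into monomials and integrate each against ρ_sc separately.
Using ∫ x^{2j} ρ_sc = C_j = (1/(j+1)) C(2j, j) (Catalan numbers) and ∫ x^{2j+1} ρ_sc = 0 (odd monomials vanish by symmetry):
  i = 0 (even): a_0 · C_{0} = -1 · 1 = -1
  i = 1 (odd): ∫ x^1 ρ_sc = 0 (vanishes)
  i = 2 (even): a_2 · C_{1} = 1 · 1 = 1

Summing the contributions: ∫_{−2}^{2} p(x) ρ_sc(x) dx = (-1) + 1 = 0.


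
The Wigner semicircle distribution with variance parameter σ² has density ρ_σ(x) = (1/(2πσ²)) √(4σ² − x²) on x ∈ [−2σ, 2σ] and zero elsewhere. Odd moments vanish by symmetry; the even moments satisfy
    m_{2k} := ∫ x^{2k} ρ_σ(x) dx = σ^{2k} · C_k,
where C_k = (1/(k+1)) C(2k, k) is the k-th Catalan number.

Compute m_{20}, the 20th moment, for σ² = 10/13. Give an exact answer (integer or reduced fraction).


By the scaled semicircle moment identity, m_{2k} = σ^{2k} · C_k with k = 10.
C_10 = (1/(k+1)) · C(2k, k) = (1/11) · C(20, 10) = (1/11) · 184756 = 16796.
σ^{2k} = (σ²)^k = (10/13)^10 = 10000000000/137858491849.

Therefore m_{20} = σ^{20} · C_10 = (10000000000/137858491849) · 16796 = 12920000000000/10604499373.


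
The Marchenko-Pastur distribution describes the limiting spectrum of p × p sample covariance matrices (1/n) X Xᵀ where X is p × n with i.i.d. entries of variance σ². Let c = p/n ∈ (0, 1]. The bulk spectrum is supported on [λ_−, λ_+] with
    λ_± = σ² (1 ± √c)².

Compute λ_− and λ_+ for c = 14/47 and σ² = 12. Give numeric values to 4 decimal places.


c = 14/47 = 0.297872; √c = 0.545777.
λ_− = σ² (1 − √c)² = 12 · (1 − 0.545777)² = 12 · (0.454223)² = 2.475824.
λ_+ = σ² (1 + √c)² = 12 · (1 + 0.545777)² = 12 · (1.545777)² = 28.673112.

Rounded to 4 decimal places: λ_− ≈ 2.4758, λ_+ ≈ 28.6731.


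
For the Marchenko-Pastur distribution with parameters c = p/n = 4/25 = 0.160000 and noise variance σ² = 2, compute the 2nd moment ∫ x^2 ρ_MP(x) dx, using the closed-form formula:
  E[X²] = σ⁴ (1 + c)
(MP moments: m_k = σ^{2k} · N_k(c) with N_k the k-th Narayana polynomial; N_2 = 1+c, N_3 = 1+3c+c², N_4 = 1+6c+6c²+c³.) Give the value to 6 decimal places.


E[X²] = σ⁴ (1 + c) (second MP moment). With σ² = 2 (so σ⁴ = 4) and c = 4/25 = 0.160000: E[X²] = 4 · (1 + 0.160000) = 4 · 1.160000.

So E[X^2] = 4.640000.


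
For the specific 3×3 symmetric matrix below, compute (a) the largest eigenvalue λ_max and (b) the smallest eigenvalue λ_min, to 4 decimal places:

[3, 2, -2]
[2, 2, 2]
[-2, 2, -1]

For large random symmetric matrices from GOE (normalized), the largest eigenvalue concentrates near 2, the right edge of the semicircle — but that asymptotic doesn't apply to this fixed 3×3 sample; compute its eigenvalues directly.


Since M is real symmetric, all three eigenvalues are real; they are the roots of det(λI − M) = λ³ − (tr M) λ² + s λ − det M, where s is the sum of the principal 2×2 minors.
tr M = 3 + 2 + (-1) = 4.
s = (3·2 − 2²) + (3·(-1) − (-2)²) + (2·(-1) − 2²) = 2 + (-7) + (-6) = -11.
det M (expand along row 1) = 3·(-6) − 2·2 + (-2)·8 = -38.
Characteristic polynomial: λ³ − 4λ² − 11λ + 38 = 0.
Substitute λ = y + (tr M)/3 = y + 1.333333 to remove the quadratic term: y³ + p·y + q = 0 with p = s − (tr M)²/3 = -16.333333 and q = −2(tr M)³/27 + (tr M)·s/3 − det M = 18.592593.
Three real roots ⇒ use the trigonometric (Viète) form: r = 2√(−p/3) = 4.666667, φ = arccos(3q/(p·r)) = arccos(-0.731778) = 2.391724 rad.
y_k = r·cos(φ/3 − 2πk/3) for k = 0, 1, 2 gives y = 3.260521, 1.261121, -4.521642.
λ_k = y_k + 1.333333 gives λ = 4.5939, 2.5945, -3.1883 (check: the sum is 4.0000 = tr M).

Hence λ_max = 4.5939 and λ_min = -3.1883.


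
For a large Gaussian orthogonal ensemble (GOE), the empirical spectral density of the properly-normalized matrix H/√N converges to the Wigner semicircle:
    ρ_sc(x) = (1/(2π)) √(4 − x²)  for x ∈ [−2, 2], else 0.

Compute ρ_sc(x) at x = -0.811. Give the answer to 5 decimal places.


ρ_sc(x) = (1/(2π)) √(4 − x²). With x = -0.811:
  4 − x² = 4 − (-0.811)² = 4 − 0.657721 = 3.342279.
  √(4 − x²) = 1.828190.
  1/(2π) = 0.159155.
  ρ_sc(-0.811) = 0.159155 · 1.828190 = 0.290965.

Rounded to 5 decimal places: ρ_sc(-0.811) ≈ 0.29097.


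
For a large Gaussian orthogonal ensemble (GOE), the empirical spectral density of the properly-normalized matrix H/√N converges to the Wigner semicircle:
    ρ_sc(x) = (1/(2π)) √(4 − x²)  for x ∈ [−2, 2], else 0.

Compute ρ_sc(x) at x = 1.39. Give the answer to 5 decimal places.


ρ_sc(x) = (1/(2π)) √(4 − x²). With x = 1.39:
  4 − x² = 4 − (1.39)² = 4 − 1.932100 = 2.067900.
  √(4 − x²) = 1.438019.
  1/(2π) = 0.159155.
  ρ_sc(1.39) = 0.159155 · 1.438019 = 0.228868.

Rounded to 5 decimal places: ρ_sc(1.39) ≈ 0.22887.


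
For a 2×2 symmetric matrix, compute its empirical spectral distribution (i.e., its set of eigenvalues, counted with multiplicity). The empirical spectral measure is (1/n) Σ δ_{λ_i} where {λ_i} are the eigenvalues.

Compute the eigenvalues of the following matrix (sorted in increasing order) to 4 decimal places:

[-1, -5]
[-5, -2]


Since M is real symmetric, both eigenvalues are real; they are the roots of det(λI − M) = λ² − (tr M) λ + det M.
tr M = -1 + (-2) = -3.
det M = (-1)·(-2) − (-5)² = 2 − 25 = -23.
Characteristic polynomial: λ² + 3λ − 23 = 0.
Discriminant Δ = (tr M)² − 4·det M = 9 − (-92) = 101; √Δ = 10.049876.
λ = (tr M ± √Δ)/2 = (-3 ± 10.049876)/2, giving (tr M − √Δ)/2 = -6.5249 and (tr M + √Δ)/2 = 3.5249.

Eigenvalues sorted in increasing order: [-6.5249, 3.5249].


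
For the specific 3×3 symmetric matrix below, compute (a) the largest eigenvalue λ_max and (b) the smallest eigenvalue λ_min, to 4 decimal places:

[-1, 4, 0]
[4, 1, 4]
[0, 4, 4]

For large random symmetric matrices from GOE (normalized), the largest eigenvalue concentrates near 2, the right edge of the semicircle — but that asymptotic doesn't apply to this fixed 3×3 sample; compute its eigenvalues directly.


Since M is real symmetric, all three eigenvalues are real; they are the roots of det(λI − M) = λ³ − (tr M) λ² + s λ − det M, where s is the sum of the principal 2×2 minors.
tr M = -1 + 1 + 4 = 4.
s = ((-1)·1 − 4²) + ((-1)·4 − 0²) + (1·4 − 4²) = -17 + (-4) + (-12) = -33.
det M (expand along row 1) = (-1)·(-12) − 4·16 + 0·16 = -52.
Characteristic polynomial: λ³ − 4λ² − 33λ + 52 = 0.
Substitute λ = y + (tr M)/3 = y + 1.333333 to remove the quadratic term: y³ + p·y + q = 0 with p = s − (tr M)²/3 = -38.333333 and q = −2(tr M)³/27 + (tr M)·s/3 − det M = 3.259259.
Three real roots ⇒ use the trigonometric (Viète) form: r = 2√(−p/3) = 7.149204, φ = arccos(3q/(p·r)) = arccos(-0.035678) = 1.606482 rad.
y_k = r·cos(φ/3 − 2πk/3) for k = 0, 1, 2 gives y = 6.148434, 0.085040, -6.233474.
λ_k = y_k + 1.333333 gives λ = 7.4818, 1.4184, -4.9001 (check: the sum is 4.0000 = tr M).

Hence λ_max = 7.4818 and λ_min = -4.9001.


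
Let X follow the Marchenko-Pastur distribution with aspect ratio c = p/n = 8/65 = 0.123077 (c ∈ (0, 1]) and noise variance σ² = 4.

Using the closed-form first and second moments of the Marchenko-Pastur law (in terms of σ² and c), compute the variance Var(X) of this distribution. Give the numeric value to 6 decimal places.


Recall the MP moments m_1 = E[X] = σ² and m_2 = E[X²] = σ⁴ (1 + c).
m_1 = E[X] = σ² = 4, so m_1² = 16.
m_2 = E[X²] = σ⁴ (1 + c) = 16 · (1 + 0.123077) = 16 · 1.123077 = 17.969231.
(Note m_2 − m_1² simplifies to c · σ⁴ = 0.123077 · 16.)

Var(X) = m_2 − m_1² = 17.969231 − 16 = 1.969231.


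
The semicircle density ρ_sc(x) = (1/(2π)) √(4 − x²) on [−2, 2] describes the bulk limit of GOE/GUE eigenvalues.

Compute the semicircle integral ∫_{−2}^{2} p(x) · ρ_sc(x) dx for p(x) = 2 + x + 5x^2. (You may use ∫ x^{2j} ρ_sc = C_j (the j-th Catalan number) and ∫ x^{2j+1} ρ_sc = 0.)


Write p(x) = Σ a_i x^i, split into monomials and integrate each against ρ_sc separately.
Using ∫ x^{2j} ρ_sc = C_j = (1/(j+1)) C(2j, j) (Catalan numbers) and ∫ x^{2j+1} ρ_sc = 0 (odd monomials vanish by symmetry):
  i = 0 (even): a_0 · C_{0} = 2 · 1 = 2
  i = 1 (odd): ∫ x^1 ρ_sc = 0 (vanishes)
  i = 2 (even): a_2 · C_{1} = 5 · 1 = 5

Summing the contributions: ∫_{−2}^{2} p(x) ρ_sc(x) dx = 2 + 5 = 7.


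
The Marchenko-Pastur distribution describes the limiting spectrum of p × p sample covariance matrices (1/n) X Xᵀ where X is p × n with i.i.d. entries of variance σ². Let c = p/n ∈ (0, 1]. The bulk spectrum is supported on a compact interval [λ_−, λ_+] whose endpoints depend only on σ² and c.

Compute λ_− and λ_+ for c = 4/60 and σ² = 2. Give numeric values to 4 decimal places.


c = 4/60 = 0.066667; √c = 0.258199.
λ_− = σ² (1 − √c)² = 2 · (1 − 0.258199)² = 2 · (0.741801)² = 1.100538.
λ_+ = σ² (1 + √c)² = 2 · (1 + 0.258199)² = 2 · (1.258199)² = 3.166129.

Rounded to 4 decimal places: λ_− ≈ 1.1005, λ_+ ≈ 3.1661.


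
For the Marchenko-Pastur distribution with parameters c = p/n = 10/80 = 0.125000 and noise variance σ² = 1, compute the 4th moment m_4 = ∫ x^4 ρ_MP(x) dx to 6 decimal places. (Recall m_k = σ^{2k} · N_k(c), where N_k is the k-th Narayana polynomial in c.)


E[X⁴] = σ⁸ (1 + 6c + 6c² + c³) (fourth MP moment). With σ² = 1 (so σ⁸ = 1) and c = 10/80 = 0.125000: E[X⁴] = 1 · (1 + 6·0.125000 + 6·(0.125000)² + (0.125000)³) = 1 · 1.845703.

So E[X^4] = 1.845703.


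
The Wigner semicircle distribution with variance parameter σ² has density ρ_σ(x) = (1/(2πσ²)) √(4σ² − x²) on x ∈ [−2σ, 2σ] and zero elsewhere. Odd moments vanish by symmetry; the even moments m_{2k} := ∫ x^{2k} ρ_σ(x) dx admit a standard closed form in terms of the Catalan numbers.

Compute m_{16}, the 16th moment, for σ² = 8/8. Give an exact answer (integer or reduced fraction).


By the scaled semicircle moment identity, m_{2k} = σ^{2k} · C_k with k = 8.
C_8 = (1/(k+1)) · C(2k, k) = (1/9) · C(16, 8) = (1/9) · 12870 = 1430.
σ^{2k} = (σ²)^k = (8/8)^8 = 1.

Therefore m_{16} = σ^{16} · C_8 = 1 · 1430 = 1430.


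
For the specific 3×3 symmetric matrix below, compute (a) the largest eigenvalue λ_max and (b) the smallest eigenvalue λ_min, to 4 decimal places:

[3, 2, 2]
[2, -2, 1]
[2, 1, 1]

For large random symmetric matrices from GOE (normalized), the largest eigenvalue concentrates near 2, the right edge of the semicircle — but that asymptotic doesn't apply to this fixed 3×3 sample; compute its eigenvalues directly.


Since M is real symmetric, all three eigenvalues are real; they are the roots of det(λI − M) = λ³ − (tr M) λ² + s λ − det M, where s is the sum of the principal 2×2 minors.
tr M = 3 + (-2) + 1 = 2.
s = (3·(-2) − 2²) + (3·1 − 2²) + ((-2)·1 − 1²) = -10 + (-1) + (-3) = -14.
det M (expand along row 1) = 3·(-3) − 2·0 + 2·6 = 3.
Characteristic polynomial: λ³ − 2λ² − 14λ − 3 = 0.
Substitute λ = y + (tr M)/3 = y + 0.666667 to remove the quadratic term: y³ + p·y + q = 0 with p = s − (tr M)²/3 = -15.333333 and q = −2(tr M)³/27 + (tr M)·s/3 − det M = -12.925926.
Three real roots ⇒ use the trigonometric (Viète) form: r = 2√(−p/3) = 4.521553, φ = arccos(3q/(p·r)) = arccos(0.559318) = 0.977234 rad.
y_k = r·cos(φ/3 − 2πk/3) for k = 0, 1, 2 gives y = 4.283777, -0.888783, -3.394994.
λ_k = y_k + 0.666667 gives λ = 4.9504, -0.2221, -2.7283 (check: the sum is 2.0000 = tr M).

Hence λ_max = 4.9504 and λ_min = -2.7283.


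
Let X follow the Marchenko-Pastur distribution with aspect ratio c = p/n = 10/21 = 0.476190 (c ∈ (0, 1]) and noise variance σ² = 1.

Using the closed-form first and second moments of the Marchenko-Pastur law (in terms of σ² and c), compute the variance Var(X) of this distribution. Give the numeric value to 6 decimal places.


Recall the MP moments m_1 = E[X] = σ² and m_2 = E[X²] = σ⁴ (1 + c).
m_1 = E[X] = σ² = 1, so m_1² = 1.
m_2 = E[X²] = σ⁴ (1 + c) = 1 · (1 + 0.476190) = 1 · 1.476190 = 1.476190.
(Note m_2 − m_1² simplifies to c · σ⁴ = 0.476190 · 1.)

Var(X) = m_2 − m_1² = 1.476190 − 1 = 0.476190.


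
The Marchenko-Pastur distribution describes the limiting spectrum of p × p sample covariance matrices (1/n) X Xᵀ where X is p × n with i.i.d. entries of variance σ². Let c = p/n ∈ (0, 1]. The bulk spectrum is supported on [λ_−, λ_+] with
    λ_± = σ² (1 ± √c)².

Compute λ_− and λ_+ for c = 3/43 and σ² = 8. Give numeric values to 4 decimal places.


c = 3/43 = 0.069767; √c = 0.264135.
λ_− = σ² (1 − √c)² = 8 · (1 − 0.264135)² = 8 · (0.735865)² = 4.331975.
λ_+ = σ² (1 + √c)² = 8 · (1 + 0.264135)² = 8 · (1.264135)² = 12.784304.

Rounded to 4 decimal places: λ_− ≈ 4.3320, λ_+ ≈ 12.7843.


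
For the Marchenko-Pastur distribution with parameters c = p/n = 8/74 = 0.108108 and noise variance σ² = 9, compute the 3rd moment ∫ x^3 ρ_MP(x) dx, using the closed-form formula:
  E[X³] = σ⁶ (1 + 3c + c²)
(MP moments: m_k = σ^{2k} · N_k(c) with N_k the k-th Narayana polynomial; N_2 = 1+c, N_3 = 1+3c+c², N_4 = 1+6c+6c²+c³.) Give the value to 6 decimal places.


E[X³] = σ⁶ (1 + 3c + c²) (third MP moment). With σ² = 9 (so σ⁶ = 729) and c = 8/74 = 0.108108: E[X³] = 729 · (1 + 3·0.108108 + (0.108108)²) = 729 · 1.336012.

So E[X^3] = 973.952520.


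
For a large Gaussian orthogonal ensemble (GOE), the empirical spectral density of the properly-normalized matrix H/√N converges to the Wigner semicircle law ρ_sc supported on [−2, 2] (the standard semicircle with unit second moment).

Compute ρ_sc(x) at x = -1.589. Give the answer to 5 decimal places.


ρ_sc(x) = (1/(2π)) √(4 − x²). With x = -1.589:
  4 − x² = 4 − (-1.589)² = 4 − 2.524921 = 1.475079.
  √(4 − x²) = 1.214528.
  1/(2π) = 0.159155.
  ρ_sc(-1.589) = 0.159155 · 1.214528 = 0.193298.

Rounded to 5 decimal places: ρ_sc(-1.589) ≈ 0.19330.


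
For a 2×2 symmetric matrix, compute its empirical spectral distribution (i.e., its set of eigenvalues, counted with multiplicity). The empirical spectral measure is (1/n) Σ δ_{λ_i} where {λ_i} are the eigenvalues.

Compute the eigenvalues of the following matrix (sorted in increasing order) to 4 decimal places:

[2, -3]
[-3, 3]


Since M is real symmetric, both eigenvalues are real; they are the roots of det(λI − M) = λ² − (tr M) λ + det M.
tr M = 2 + 3 = 5.
det M = 2·3 − (-3)² = 6 − 9 = -3.
Characteristic polynomial: λ² − 5λ − 3 = 0.
Discriminant Δ = (tr M)² − 4·det M = 25 − (-12) = 37; √Δ = 6.082763.
λ = (tr M ± √Δ)/2 = (5 ± 6.082763)/2, giving (tr M − √Δ)/2 = -0.5414 and (tr M + √Δ)/2 = 5.5414.

Eigenvalues sorted in increasing order: [-0.5414, 5.5414].


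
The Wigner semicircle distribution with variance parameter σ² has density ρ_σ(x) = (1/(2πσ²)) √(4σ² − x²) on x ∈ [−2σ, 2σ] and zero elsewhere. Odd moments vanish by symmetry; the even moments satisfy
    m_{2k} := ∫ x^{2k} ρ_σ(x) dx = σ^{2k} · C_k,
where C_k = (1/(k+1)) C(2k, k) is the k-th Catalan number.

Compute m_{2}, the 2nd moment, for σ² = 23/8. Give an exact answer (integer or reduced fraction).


By the scaled semicircle moment identity, m_{2k} = σ^{2k} · C_k with k = 1.
C_1 = (1/(k+1)) · C(2k, k) = (1/2) · C(2, 1) = (1/2) · 2 = 1.
σ^{2k} = (σ²)^k = (23/8)^1 = 23/8.

Therefore m_{2} = σ^{2} · C_1 = (23/8) · 1 = 23/8.


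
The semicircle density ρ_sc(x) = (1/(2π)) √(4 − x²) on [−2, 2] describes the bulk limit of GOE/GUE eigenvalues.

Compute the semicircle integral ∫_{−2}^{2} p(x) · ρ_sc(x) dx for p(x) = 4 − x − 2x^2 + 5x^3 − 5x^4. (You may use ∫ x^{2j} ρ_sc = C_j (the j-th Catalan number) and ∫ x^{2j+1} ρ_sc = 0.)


Write p(x) = Σ a_i x^i, split into monomials and integrate each against ρ_sc separately.
Using ∫ x^{2j} ρ_sc = C_j = (1/(j+1)) C(2j, j) (Catalan numbers) and ∫ x^{2j+1} ρ_sc = 0 (odd monomials vanish by symmetry):
  i = 0 (even): a_0 · C_{0} = 4 · 1 = 4
  i = 1 (odd): ∫ x^1 ρ_sc = 0 (vanishes)
  i = 2 (even): a_2 · C_{1} = -2 · 1 = -2
  i = 3 (odd): ∫ x^3 ρ_sc = 0 (vanishes)
  i = 4 (even): a_4 · C_{2} = -5 · 2 = -10

Summing the contributions: ∫_{−2}^{2} p(x) ρ_sc(x) dx = 4 + (-2) + (-10) = -8.
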